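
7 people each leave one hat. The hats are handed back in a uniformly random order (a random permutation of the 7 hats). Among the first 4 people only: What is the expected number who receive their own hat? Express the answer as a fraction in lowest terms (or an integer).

4/7

Let Xᵢ = 1 if person i gets their own hat. For each i, P(Xᵢ=1) = 1/7.
By linearity of expectation, E[X₁+…+X_4] = 4·(1/7) = 4/7.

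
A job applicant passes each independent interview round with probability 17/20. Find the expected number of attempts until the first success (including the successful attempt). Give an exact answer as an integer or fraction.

For a geometric distribution, E[trials] = 1/p = 1/(17/20) = 20/17.

20/17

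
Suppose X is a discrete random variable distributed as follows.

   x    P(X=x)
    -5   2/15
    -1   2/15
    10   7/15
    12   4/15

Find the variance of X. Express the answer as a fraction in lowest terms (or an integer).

8684/225

E[X] = (2/15)·(-5) + (2/15)·(-1) + (7/15)·10 + (4/15)·12 = 106/15
E[X²] = (2/15)·25 + (2/15)·1 + (7/15)·100 + (4/15)·144 = 1328/15
Var(X) = 1328/15 − (106/15)² = 8684/225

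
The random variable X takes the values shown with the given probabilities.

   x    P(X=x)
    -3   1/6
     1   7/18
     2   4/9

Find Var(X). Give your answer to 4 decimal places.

3.0617

E[X] = (1/6)·(-3) + (7/18)·1 + (4/9)·2 = 7/9
E[X²] = (1/6)·9 + (7/18)·1 + (4/9)·4 = 11/3
Var(X) = 11/3 − (7/9)² = 248/81 ≈ 3.0617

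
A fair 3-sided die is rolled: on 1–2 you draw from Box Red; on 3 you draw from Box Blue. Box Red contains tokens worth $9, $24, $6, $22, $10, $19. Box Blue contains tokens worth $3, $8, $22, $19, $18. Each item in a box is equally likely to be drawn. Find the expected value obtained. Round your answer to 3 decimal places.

$14.667

E[X | Box Red] = (9 + 24 + 6 + 22 + 10 + 19)/6 = 15
E[X | Box Blue] = (3 + 8 + 22 + 19 + 18)/5 = 14
E[X] = (2/3)·15 + (1/3)·14 = 44/3 ≈ 14.667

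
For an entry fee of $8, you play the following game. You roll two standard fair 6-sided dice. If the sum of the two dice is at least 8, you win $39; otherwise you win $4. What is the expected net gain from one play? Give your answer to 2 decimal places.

E[payout] = (7/12)·4 + (5/12)·39 = 223/12
Expected profit = 223/12 − 8 = 127/12 ≈ $10.58

$10.58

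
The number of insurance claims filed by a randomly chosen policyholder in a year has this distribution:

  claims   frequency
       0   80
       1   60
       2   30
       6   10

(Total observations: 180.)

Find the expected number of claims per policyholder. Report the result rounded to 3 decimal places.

1.000

Total = 180, so P(claims=0) = 80/180, etc.
E[X] = (4/9)·0 + (1/3)·1 + (1/6)·2 + (1/18)·6
     = 1 ≈ 1.000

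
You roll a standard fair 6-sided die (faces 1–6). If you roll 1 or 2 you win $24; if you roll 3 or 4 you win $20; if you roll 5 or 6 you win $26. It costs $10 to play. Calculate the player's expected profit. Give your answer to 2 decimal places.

$13.33

E[payout] = (1/3)·20 + (1/3)·24 + (1/3)·26 = 70/3
Expected profit = 70/3 − 10 = 40/3 ≈ $13.33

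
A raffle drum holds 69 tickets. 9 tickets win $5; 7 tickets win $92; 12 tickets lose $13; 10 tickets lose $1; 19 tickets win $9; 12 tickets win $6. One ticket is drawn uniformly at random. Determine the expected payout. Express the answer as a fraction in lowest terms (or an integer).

E[payout] = (9/69)·5 + (7/69)·92 + (12/69)·(-13) + (10/69)·(-1) + (19/69)·9 + (12/69)·6 = 766/69

766/69 dollars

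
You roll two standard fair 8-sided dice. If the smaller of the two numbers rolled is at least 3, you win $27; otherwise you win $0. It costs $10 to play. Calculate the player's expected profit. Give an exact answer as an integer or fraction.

83/16 dollars

E[payout] = (7/16)·0 + (9/16)·27 = 243/16
Expected profit = 243/16 − 10 = 83/16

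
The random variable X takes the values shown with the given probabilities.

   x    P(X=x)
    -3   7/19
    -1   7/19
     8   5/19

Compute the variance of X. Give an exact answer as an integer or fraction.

7266/361

E[X] = (7/19)·(-3) + (7/19)·(-1) + (5/19)·8 = 12/19
E[X²] = (7/19)·9 + (7/19)·1 + (5/19)·64 = 390/19
Var(X) = 390/19 − (12/19)² = 7266/361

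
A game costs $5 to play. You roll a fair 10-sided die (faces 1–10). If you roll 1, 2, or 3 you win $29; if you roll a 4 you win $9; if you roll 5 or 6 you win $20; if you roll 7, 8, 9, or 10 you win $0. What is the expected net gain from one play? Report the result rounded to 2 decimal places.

$8.60

E[payout] = (2/5)·0 + (1/10)·9 + (1/5)·20 + (3/10)·29 = 68/5
Expected profit = 68/5 − 5 = 43/5 ≈ $8.60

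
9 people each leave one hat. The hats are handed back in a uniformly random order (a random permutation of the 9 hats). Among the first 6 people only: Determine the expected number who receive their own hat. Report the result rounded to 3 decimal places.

0.667

Let Xᵢ = 1 if person i gets their own hat. For each i, P(Xᵢ=1) = 1/9.
By linearity of expectation, E[X₁+…+X_6] = 6·(1/9) = 2/3.
≈ 0.667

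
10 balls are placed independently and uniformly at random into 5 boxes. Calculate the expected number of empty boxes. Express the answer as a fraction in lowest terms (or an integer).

Let Xⱼ=1 if box j is empty. P(Xⱼ=1) = ((5-1)/5)^10 = 1048576/9765625.
By linearity, E[#empty] = 5·1048576/9765625 = 1048576/1953125.

1048576/1953125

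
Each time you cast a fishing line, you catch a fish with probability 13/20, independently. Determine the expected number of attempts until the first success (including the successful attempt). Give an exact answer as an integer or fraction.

20/13

For a geometric distribution, E[trials] = 1/p = 1/(13/20) = 20/13.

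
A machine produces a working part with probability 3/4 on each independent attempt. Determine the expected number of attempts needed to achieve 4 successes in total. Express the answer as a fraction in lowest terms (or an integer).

By linearity (sum of 4 independent geometric waits), E[trials] = 4/p = 4/(3/4) = 16/3.

16/3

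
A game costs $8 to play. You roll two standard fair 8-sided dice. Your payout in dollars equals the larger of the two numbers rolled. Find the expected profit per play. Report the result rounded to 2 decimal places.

Distribution of the larger of the two numbers rolled: 1 w.p. 1/64, 2 w.p. 3/64, 3 w.p. 5/64, 4 w.p. 7/64, 5 w.p. 9/64, 6 w.p. 11/64, …
E[payout] = (1/64)·1 + (3/64)·2 + (5/64)·3 + (7/64)·4 + (9/64)·5 + (11/64)·6 + (13/64)·7 + (15/64)·8 = 93/16
Expected profit = 93/16 − 8 = -35/16 ≈ -$2.19

-$2.19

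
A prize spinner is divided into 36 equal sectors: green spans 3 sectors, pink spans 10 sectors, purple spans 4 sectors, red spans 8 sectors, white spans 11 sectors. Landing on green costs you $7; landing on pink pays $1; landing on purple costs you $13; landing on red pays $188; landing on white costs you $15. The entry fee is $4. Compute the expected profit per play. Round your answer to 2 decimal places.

E[payout] = (3/36)·(-7) + (10/36)·1 + (4/36)·(-13) + (8/36)·188 + (11/36)·(-15) = 319/9
Expected profit = 319/9 − 4 = 283/9 ≈ $31.44

$31.44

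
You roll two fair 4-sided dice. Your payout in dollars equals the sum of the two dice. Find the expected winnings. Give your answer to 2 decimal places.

$5.00

Distribution of the sum of the two dice: 2 w.p. 1/16, 3 w.p. 1/8, 4 w.p. 3/16, 5 w.p. 1/4, 6 w.p. 3/16, 7 w.p. 1/8, …
E[payout] = (1/16)·2 + (1/8)·3 + (3/16)·4 + (1/4)·5 + (3/16)·6 + (1/8)·7 + (1/16)·8 = 5
≈ $5.00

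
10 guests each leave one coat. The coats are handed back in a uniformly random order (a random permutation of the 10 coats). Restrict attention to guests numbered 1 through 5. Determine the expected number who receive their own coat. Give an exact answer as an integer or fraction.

1/2

Let Xᵢ = 1 if person i gets their own coat. For each i, P(Xᵢ=1) = 1/10.
By linearity of expectation, E[X₁+…+X_5] = 5·(1/10) = 1/2.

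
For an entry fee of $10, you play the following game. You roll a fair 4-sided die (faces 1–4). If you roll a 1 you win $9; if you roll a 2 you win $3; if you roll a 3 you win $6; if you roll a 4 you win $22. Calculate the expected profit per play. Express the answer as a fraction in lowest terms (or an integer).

$0

E[payout] = (1/4)·3 + (1/4)·6 + (1/4)·9 + (1/4)·22 = 10
Expected profit = 10 − 10 = 0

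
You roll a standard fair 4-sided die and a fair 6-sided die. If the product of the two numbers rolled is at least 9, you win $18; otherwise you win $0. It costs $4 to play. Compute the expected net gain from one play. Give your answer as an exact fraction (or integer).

E[payout] = (7/12)·0 + (5/12)·18 = 15/2
Expected profit = 15/2 − 4 = 7/2

7/2 dollars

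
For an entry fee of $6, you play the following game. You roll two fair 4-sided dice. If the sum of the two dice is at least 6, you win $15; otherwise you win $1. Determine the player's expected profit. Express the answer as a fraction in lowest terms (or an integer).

1/4 dollars

E[payout] = (5/8)·1 + (3/8)·15 = 25/4
Expected profit = 25/4 − 6 = 1/4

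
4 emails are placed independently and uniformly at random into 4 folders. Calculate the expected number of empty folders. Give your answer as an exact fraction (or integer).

Let Xⱼ=1 if folder j is empty. P(Xⱼ=1) = ((4-1)/4)^4 = 81/256.
By linearity, E[#empty] = 4·81/256 = 81/64.

81/64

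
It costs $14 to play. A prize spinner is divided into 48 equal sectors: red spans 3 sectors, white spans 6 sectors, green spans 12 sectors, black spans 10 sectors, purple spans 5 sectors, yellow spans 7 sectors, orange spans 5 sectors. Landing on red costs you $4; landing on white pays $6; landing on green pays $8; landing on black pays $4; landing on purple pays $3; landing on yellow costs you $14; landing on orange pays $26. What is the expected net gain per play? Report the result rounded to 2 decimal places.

-$9.69

E[payout] = (3/48)·(-4) + (6/48)·6 + (12/48)·8 + (10/48)·4 + (5/48)·3 + (7/48)·(-14) + (5/48)·26 = 69/16
Expected profit = 69/16 − 14 = -155/16 ≈ -$9.69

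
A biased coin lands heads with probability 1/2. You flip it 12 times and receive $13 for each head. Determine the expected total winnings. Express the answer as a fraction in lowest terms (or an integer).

$78

E[#heads] = 12·1/2 = 6 (linearity over flips).
E[winnings] = 13·6 = 78.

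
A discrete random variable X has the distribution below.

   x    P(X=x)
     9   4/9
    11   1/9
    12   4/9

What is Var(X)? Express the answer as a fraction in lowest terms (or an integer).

164/81

E[X] = (4/9)·9 + (1/9)·11 + (4/9)·12 = 95/9
E[X²] = (4/9)·81 + (1/9)·121 + (4/9)·144 = 1021/9
Var(X) = 1021/9 − (95/9)² = 164/81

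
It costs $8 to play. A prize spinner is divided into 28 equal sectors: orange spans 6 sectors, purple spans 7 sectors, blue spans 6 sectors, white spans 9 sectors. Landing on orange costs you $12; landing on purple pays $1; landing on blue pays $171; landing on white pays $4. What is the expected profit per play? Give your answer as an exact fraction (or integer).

773/28 dollars

E[payout] = (6/28)·(-12) + (7/28)·1 + (6/28)·171 + (9/28)·4 = 997/28
Expected profit = 997/28 − 8 = 773/28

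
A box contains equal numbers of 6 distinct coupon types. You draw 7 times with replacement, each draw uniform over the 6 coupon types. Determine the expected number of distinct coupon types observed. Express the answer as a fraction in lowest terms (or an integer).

201811/46656

Let Xⱼ=1 if type j appears at least once. P(Xⱼ=1) = 1 − ((6−1)/6)^7 = 201811/279936.
E[#distinct] = 6·201811/279936 = 201811/46656.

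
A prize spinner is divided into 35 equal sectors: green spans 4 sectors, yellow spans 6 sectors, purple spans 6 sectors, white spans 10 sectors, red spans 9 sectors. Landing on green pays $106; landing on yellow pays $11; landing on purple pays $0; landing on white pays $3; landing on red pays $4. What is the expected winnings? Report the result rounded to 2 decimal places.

$15.89

E[payout] = (4/35)·106 + (6/35)·11 + (6/35)·0 + (10/35)·3 + (9/35)·4 = 556/35
≈ $15.89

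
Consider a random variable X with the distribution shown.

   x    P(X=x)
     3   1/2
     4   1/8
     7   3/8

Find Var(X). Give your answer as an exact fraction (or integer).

223/64

E[X] = (1/2)·3 + (1/8)·4 + (3/8)·7 = 37/8
E[X²] = (1/2)·9 + (1/8)·16 + (3/8)·49 = 199/8
Var(X) = 199/8 − (37/8)² = 223/64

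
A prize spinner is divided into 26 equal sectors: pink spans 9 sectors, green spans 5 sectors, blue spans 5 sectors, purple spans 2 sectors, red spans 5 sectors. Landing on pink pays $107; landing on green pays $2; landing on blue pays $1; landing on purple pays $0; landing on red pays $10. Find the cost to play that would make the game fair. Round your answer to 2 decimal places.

$39.54

E[payout] = (9/26)·107 + (5/26)·2 + (5/26)·1 + (2/26)·0 + (5/26)·10 = 514/13
Fair fee = E[payout] = 514/13 ≈ $39.54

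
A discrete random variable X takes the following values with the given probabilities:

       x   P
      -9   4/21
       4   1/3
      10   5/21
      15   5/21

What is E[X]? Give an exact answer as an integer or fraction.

39/7

E[X] = (4/21)·(-9) + (1/3)·4 + (5/21)·10 + (5/21)·15
     = 39/7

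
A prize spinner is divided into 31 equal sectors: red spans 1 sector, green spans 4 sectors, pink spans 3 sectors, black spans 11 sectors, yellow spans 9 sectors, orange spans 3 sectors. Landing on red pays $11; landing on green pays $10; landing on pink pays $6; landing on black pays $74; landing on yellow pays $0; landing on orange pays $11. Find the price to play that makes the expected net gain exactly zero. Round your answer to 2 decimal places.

$29.55

E[payout] = (1/31)·11 + (4/31)·10 + (3/31)·6 + (11/31)·74 + (9/31)·0 + (3/31)·11 = 916/31
Fair fee = E[payout] = 916/31 ≈ $29.55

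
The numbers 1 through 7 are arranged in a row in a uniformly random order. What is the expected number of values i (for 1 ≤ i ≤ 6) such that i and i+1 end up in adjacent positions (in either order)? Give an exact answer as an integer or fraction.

12/7

For each i ∈ {1,…,6}, let Xᵢ = 1 if i and i+1 are adjacent. P(Xᵢ=1) = 2·(7−1)!/7! = 2/7.
By linearity, E[ΣXᵢ] = (6)·(2/7) = 12/7.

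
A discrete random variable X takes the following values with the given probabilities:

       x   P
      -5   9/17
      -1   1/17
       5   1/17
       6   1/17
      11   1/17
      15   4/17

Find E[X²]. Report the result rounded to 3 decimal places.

76.941

E[X²] = (9/17)·25 + (1/17)·1 + (1/17)·25 + (1/17)·36 + (1/17)·121 + (4/17)·225
     = 1308/17 ≈ 76.941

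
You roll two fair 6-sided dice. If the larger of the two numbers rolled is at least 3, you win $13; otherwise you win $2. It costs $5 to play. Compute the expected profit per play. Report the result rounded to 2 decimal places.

$6.78

E[payout] = (1/9)·2 + (8/9)·13 = 106/9
Expected profit = 106/9 − 5 = 61/9 ≈ $6.78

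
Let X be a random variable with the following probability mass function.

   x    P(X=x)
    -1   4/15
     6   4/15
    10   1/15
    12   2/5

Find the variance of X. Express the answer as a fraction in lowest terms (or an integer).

2092/75

E[X] = (4/15)·(-1) + (4/15)·6 + (1/15)·10 + (2/5)·12 = 34/5
E[X²] = (4/15)·1 + (4/15)·36 + (1/15)·100 + (2/5)·144 = 1112/15
Var(X) = 1112/15 − (34/5)² = 2092/75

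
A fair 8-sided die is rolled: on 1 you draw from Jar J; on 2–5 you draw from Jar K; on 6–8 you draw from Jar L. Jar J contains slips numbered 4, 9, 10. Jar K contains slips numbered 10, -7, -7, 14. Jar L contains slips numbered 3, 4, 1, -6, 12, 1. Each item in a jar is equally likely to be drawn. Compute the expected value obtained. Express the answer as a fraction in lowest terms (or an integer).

151/48

E[X | Jar J] = (4 + 9 + 10)/3 = 23/3
E[X | Jar K] = (10 − 7 − 7 + 14)/4 = 5/2
E[X | Jar L] = (3 + 4 + 1 − 6 + 12 + 1)/6 = 5/2
E[X] = (1/8)·23/3 + (1/2)·5/2 + (3/8)·5/2 = 151/48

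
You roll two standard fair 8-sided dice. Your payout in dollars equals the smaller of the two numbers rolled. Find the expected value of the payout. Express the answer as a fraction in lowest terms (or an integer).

51/16 dollars

Distribution of the smaller of the two numbers rolled: 1 w.p. 15/64, 2 w.p. 13/64, 3 w.p. 11/64, 4 w.p. 9/64, 5 w.p. 7/64, 6 w.p. 5/64, …
E[payout] = (15/64)·1 + (13/64)·2 + (11/64)·3 + (9/64)·4 + (7/64)·5 + (5/64)·6 + (3/64)·7 + (1/64)·8 = 51/16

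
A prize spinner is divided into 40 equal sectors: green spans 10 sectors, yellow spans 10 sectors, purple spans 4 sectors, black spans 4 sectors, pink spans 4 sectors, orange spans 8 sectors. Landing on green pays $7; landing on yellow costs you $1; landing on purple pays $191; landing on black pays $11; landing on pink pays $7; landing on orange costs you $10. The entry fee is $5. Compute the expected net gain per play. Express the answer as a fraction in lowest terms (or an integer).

E[payout] = (10/40)·7 + (10/40)·(-1) + (4/40)·191 + (4/40)·11 + (4/40)·7 + (8/40)·(-10) = 102/5
Expected profit = 102/5 − 5 = 77/5

77/5 dollars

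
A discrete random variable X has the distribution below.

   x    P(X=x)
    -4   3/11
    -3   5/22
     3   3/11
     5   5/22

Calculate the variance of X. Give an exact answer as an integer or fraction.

1756/121

E[X] = (3/11)·(-4) + (5/22)·(-3) + (3/11)·3 + (5/22)·5 = 2/11
E[X²] = (3/11)·16 + (5/22)·9 + (3/11)·9 + (5/22)·25 = 160/11
Var(X) = 160/11 − (2/11)² = 1756/121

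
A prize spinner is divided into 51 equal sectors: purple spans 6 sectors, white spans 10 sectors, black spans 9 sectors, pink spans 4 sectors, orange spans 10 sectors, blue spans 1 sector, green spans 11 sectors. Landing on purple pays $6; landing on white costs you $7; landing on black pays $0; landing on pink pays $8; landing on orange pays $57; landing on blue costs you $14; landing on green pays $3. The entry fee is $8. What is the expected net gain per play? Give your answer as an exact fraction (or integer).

179/51 dollars

E[payout] = (6/51)·6 + (10/51)·(-7) + (9/51)·0 + (4/51)·8 + (10/51)·57 + (1/51)·(-14) + (11/51)·3 = 587/51
Expected profit = 587/51 − 8 = 179/51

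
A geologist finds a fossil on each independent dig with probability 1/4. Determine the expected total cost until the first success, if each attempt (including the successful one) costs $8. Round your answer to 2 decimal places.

E[#attempts] = 1/p = 4; E[cost] = 8·4 = 32.
≈ 32.00

$32.00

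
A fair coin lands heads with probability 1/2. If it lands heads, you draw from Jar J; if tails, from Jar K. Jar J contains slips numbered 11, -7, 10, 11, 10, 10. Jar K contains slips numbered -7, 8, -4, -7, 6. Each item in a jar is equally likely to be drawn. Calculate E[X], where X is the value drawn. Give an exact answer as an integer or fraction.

67/20

E[X | Jar J] = (11 − 7 + 10 + 11 + 10 + 10)/6 = 15/2
E[X | Jar K] = (-7 + 8 − 4 − 7 + 6)/5 = -4/5
E[X] = (1/2)·15/2 + (1/2)·(-4/5) = 67/20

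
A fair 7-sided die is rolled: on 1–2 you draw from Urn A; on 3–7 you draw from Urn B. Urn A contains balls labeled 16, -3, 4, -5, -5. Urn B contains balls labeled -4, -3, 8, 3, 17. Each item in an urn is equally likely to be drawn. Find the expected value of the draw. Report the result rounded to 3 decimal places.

E[X | Urn A] = (16 − 3 + 4 − 5 − 5)/5 = 7/5
E[X | Urn B] = (-4 − 3 + 8 + 3 + 17)/5 = 21/5
E[X] = (2/7)·7/5 + (5/7)·21/5 = 17/5 ≈ 3.400

3.400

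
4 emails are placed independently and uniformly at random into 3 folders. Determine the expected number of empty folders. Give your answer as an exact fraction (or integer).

Let Xⱼ=1 if folder j is empty. P(Xⱼ=1) = ((3-1)/3)^4 = 16/81.
By linearity, E[#empty] = 3·16/81 = 16/27.

16/27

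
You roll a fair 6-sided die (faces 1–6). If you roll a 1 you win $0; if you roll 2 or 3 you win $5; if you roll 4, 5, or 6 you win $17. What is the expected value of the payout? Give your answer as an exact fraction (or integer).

61/6 dollars

E[payout] = (1/6)·0 + (1/3)·5 + (1/2)·17 = 61/6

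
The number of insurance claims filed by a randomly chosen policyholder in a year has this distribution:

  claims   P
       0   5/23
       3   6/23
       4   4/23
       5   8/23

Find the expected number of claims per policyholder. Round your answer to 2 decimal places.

E[X] = (5/23)·0 + (6/23)·3 + (4/23)·4 + (8/23)·5
     = 74/23 ≈ 3.22

3.22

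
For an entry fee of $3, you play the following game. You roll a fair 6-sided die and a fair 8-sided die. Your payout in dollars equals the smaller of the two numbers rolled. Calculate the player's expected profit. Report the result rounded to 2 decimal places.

Distribution of the smaller of the two numbers rolled: 1 w.p. 13/48, 2 w.p. 11/48, 3 w.p. 3/16, 4 w.p. 7/48, 5 w.p. 5/48, 6 w.p. 1/16
E[payout] = (13/48)·1 + (11/48)·2 + (3/16)·3 + (7/48)·4 + (5/48)·5 + (1/16)·6 = 133/48
Expected profit = 133/48 − 3 = -11/48 ≈ -$0.23

-$0.23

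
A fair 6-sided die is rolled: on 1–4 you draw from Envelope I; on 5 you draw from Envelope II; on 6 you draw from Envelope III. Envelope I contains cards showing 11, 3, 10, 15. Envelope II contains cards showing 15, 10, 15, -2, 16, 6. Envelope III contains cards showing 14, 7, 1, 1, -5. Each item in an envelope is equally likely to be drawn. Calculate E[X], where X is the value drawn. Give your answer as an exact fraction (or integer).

263/30

E[X | Envelope I] = (11 + 3 + 10 + 15)/4 = 39/4
E[X | Envelope II] = (15 + 10 + 15 − 2 + 16 + 6)/6 = 10
E[X | Envelope III] = (14 + 7 + 1 + 1 − 5)/5 = 18/5
E[X] = (2/3)·39/4 + (1/6)·10 + (1/6)·18/5 = 263/30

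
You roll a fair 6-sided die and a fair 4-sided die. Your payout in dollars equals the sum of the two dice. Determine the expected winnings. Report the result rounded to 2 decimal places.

$6.00

Distribution of the sum of the two dice: 2 w.p. 1/24, 3 w.p. 1/12, 4 w.p. 1/8, 5 w.p. 1/6, 6 w.p. 1/6, 7 w.p. 1/6, …
E[payout] = (1/24)·2 + (1/12)·3 + (1/8)·4 + (1/6)·5 + (1/6)·6 + (1/6)·7 + (1/8)·8 + (1/12)·9 + (1/24)·10 = 6
≈ $6.00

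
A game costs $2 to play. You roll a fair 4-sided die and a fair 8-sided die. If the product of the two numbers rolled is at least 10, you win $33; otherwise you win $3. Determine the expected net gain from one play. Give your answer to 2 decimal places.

E[payout] = (17/32)·3 + (15/32)·33 = 273/16
Expected profit = 273/16 − 2 = 241/16 ≈ $15.06

$15.06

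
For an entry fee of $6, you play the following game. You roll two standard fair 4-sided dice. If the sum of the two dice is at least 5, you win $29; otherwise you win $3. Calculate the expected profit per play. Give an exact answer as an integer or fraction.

53/4 dollars

E[payout] = (3/8)·3 + (5/8)·29 = 77/4
Expected profit = 77/4 − 6 = 53/4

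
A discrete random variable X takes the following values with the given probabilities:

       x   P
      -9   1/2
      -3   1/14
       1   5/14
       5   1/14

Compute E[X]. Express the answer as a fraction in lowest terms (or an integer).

E[X] = (1/2)·(-9) + (1/14)·(-3) + (5/14)·1 + (1/14)·5
     = -4

-4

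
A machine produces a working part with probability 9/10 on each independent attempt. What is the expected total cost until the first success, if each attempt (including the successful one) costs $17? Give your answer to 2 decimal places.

$18.89

E[#attempts] = 1/p = 10/9; E[cost] = 17·10/9 = 170/9.
≈ 18.89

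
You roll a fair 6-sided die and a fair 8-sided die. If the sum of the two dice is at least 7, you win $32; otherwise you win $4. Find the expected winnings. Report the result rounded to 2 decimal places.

E[payout] = (5/16)·4 + (11/16)·32 = 93/4
≈ $23.25

$23.25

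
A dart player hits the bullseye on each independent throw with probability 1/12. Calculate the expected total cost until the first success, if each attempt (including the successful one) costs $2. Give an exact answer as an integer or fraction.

$24

E[#attempts] = 1/p = 12; E[cost] = 2·12 = 24.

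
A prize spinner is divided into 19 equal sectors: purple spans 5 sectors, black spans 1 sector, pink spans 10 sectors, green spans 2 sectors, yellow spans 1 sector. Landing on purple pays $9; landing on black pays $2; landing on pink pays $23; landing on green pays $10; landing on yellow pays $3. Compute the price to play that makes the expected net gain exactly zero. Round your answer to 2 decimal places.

E[payout] = (5/19)·9 + (1/19)·2 + (10/19)·23 + (2/19)·10 + (1/19)·3 = 300/19
Fair fee = E[payout] = 300/19 ≈ $15.79

$15.79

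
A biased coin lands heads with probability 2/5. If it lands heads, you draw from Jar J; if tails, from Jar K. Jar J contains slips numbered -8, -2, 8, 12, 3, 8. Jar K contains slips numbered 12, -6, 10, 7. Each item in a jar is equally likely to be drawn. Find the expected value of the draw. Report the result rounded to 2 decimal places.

4.85

E[X | Jar J] = (-8 − 2 + 8 + 12 + 3 + 8)/6 = 7/2
E[X | Jar K] = (12 − 6 + 10 + 7)/4 = 23/4
E[X] = (2/5)·7/2 + (3/5)·23/4 = 97/20 ≈ 4.85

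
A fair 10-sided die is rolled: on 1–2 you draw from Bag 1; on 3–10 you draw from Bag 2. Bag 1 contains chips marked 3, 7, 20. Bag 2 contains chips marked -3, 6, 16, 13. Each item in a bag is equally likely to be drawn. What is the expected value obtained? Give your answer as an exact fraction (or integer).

E[X | Bag 1] = (3 + 7 + 20)/3 = 10
E[X | Bag 2] = (-3 + 6 + 16 + 13)/4 = 8
E[X] = (1/5)·10 + (4/5)·8 = 42/5

42/5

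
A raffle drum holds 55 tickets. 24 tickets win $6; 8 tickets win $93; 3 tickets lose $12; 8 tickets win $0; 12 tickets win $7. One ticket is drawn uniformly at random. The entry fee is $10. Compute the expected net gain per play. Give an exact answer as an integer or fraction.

E[payout] = (24/55)·6 + (8/55)·93 + (3/55)·(-12) + (8/55)·0 + (12/55)·7 = 936/55
Expected profit = 936/55 − 10 = 386/55

386/55 dollars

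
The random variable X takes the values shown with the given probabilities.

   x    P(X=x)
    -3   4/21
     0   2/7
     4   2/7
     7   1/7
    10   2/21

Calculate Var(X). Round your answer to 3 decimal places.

E[X] = (4/21)·(-3) + (2/7)·0 + (2/7)·4 + (1/7)·7 + (2/21)·10 = 53/21
E[X²] = (4/21)·9 + (2/7)·0 + (2/7)·16 + (1/7)·49 + (2/21)·100 = 479/21
Var(X) = 479/21 − (53/21)² = 7250/441 ≈ 16.440

16.440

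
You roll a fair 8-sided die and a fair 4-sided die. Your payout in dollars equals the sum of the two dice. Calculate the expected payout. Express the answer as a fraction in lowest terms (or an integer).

Distribution of the sum of the two dice: 2 w.p. 1/32, 3 w.p. 1/16, 4 w.p. 3/32, 5 w.p. 1/8, 6 w.p. 1/8, 7 w.p. 1/8, …
E[payout] = (1/32)·2 + (1/16)·3 + (3/32)·4 + (1/8)·5 + (1/8)·6 + (1/8)·7 + (1/8)·8 + (1/8)·9 + (3/32)·10 + (1/16)·11 + (1/32)·12 = 7

$7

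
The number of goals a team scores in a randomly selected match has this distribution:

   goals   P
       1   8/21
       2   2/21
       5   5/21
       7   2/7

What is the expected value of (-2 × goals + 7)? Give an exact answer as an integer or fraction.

-11/21

E[-2x+7] = (8/21)·5 + (2/21)·3 + (5/21)·(-3) + (2/7)·(-7)
     = -11/21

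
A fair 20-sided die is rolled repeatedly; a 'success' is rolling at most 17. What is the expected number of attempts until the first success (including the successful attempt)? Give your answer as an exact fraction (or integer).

20/17

For a geometric distribution, E[trials] = 1/p = 1/(17/20) = 20/17.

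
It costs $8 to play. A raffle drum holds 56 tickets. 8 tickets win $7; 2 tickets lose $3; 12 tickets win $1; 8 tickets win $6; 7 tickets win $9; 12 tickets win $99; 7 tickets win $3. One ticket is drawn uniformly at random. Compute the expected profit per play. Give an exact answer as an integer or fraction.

E[payout] = (8/56)·7 + (2/56)·(-3) + (12/56)·1 + (8/56)·6 + (7/56)·9 + (12/56)·99 + (7/56)·3 = 691/28
Expected profit = 691/28 − 8 = 467/28

467/28 dollars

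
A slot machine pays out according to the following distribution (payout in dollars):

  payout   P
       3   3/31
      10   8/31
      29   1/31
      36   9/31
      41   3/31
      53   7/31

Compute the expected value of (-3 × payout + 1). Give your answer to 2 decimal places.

-89.58

E[-3x+1] = (3/31)·(-8) + (8/31)·(-29) + (1/31)·(-86) + (9/31)·(-107) + (3/31)·(-122) + (7/31)·(-158)
     = -2777/31 ≈ -89.58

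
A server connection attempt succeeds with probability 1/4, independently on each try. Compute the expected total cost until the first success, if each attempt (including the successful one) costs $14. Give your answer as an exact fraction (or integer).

$56

E[#attempts] = 1/p = 4; E[cost] = 14·4 = 56.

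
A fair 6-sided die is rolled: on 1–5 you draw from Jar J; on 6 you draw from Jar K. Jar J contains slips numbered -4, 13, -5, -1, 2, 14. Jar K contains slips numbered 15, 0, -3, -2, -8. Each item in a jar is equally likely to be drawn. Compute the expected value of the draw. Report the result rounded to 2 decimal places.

2.71

E[X | Jar J] = (-4 + 13 − 5 − 1 + 2 + 14)/6 = 19/6
E[X | Jar K] = (15 + 0 − 3 − 2 − 8)/5 = 2/5
E[X] = (5/6)·19/6 + (1/6)·2/5 = 487/180 ≈ 2.71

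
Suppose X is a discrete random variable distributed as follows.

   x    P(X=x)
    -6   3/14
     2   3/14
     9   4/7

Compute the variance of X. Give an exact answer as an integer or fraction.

1788/49

E[X] = (3/14)·(-6) + (3/14)·2 + (4/7)·9 = 30/7
E[X²] = (3/14)·36 + (3/14)·4 + (4/7)·81 = 384/7
Var(X) = 384/7 − (30/7)² = 1788/49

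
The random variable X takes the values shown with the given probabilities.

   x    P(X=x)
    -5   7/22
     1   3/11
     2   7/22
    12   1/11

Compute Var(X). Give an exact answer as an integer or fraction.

E[X] = (7/22)·(-5) + (3/11)·1 + (7/22)·2 + (1/11)·12 = 9/22
E[X²] = (7/22)·25 + (3/11)·1 + (7/22)·4 + (1/11)·144 = 497/22
Var(X) = 497/22 − (9/22)² = 10853/484

10853/484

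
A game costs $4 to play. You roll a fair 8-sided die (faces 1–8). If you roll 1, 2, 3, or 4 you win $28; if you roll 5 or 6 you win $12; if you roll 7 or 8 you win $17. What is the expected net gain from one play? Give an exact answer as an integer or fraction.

69/4 dollars

E[payout] = (1/4)·12 + (1/4)·17 + (1/2)·28 = 85/4
Expected profit = 85/4 − 4 = 69/4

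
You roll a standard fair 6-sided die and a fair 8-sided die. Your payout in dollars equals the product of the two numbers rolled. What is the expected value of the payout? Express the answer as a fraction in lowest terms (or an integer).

63/4 dollars

Distribution of the product of the two numbers rolled: 1 w.p. 1/48, 2 w.p. 1/24, 3 w.p. 1/24, 4 w.p. 1/16, 5 w.p. 1/24, 6 w.p. 1/12, …
E[payout] = (1/48)·1 + (1/24)·2 + (1/24)·3 + (1/16)·4 + (1/24)·5 + (1/12)·6 + (1/48)·7 + (1/16)·8 + (1/48)·9 + (1/24)·10 + (1/12)·12 + (1/48)·14 + (1/24)·15 + (1/24)·16 + (1/24)·18 + (1/24)·20 + (1/48)·21 + (1/16)·24 + (1/48)·25 + (1/48)·28 + (1/24)·30 + (1/48)·32 + (1/48)·35 + (1/48)·36 + (1/48)·40 + (1/48)·42 + (1/48)·48 = 63/4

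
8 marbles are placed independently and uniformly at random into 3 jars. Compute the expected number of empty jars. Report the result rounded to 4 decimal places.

Let Xⱼ=1 if jar j is empty. P(Xⱼ=1) = ((3-1)/3)^8 = 256/6561.
By linearity, E[#empty] = 3·256/6561 = 256/2187.
≈ 0.1171

0.1171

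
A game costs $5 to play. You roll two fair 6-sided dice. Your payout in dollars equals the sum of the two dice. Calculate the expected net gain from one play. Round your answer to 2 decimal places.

$2.00

Distribution of the sum of the two dice: 2 w.p. 1/36, 3 w.p. 1/18, 4 w.p. 1/12, 5 w.p. 1/9, 6 w.p. 5/36, 7 w.p. 1/6, …
E[payout] = (1/36)·2 + (1/18)·3 + (1/12)·4 + (1/9)·5 + (5/36)·6 + (1/6)·7 + (5/36)·8 + (1/9)·9 + (1/12)·10 + (1/18)·11 + (1/36)·12 = 7
Expected profit = 7 − 5 = 2 ≈ $2.00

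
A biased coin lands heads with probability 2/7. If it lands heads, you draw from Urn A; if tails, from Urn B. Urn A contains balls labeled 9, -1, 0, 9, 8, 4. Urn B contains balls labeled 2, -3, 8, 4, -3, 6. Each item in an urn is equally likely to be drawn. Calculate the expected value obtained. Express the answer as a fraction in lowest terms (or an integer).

64/21

E[X | Urn A] = (9 − 1 + 0 + 9 + 8 + 4)/6 = 29/6
E[X | Urn B] = (2 − 3 + 8 + 4 − 3 + 6)/6 = 7/3
E[X] = (2/7)·29/6 + (5/7)·7/3 = 64/21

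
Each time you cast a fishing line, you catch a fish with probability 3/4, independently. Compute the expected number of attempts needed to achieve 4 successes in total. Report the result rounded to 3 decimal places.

5.333

By linearity (sum of 4 independent geometric waits), E[trials] = 4/p = 4/(3/4) = 16/3.
≈ 5.333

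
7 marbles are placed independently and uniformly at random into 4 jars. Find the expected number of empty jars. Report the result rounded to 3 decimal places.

0.534

Let Xⱼ=1 if jar j is empty. P(Xⱼ=1) = ((4-1)/4)^7 = 2187/16384.
By linearity, E[#empty] = 4·2187/16384 = 2187/4096.
≈ 0.534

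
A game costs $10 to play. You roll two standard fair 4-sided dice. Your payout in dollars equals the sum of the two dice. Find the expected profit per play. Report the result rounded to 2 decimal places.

Distribution of the sum of the two dice: 2 w.p. 1/16, 3 w.p. 1/8, 4 w.p. 3/16, 5 w.p. 1/4, 6 w.p. 3/16, 7 w.p. 1/8, …
E[payout] = (1/16)·2 + (1/8)·3 + (3/16)·4 + (1/4)·5 + (3/16)·6 + (1/8)·7 + (1/16)·8 = 5
Expected profit = 5 − 10 = -5 ≈ -$5.00

-$5.00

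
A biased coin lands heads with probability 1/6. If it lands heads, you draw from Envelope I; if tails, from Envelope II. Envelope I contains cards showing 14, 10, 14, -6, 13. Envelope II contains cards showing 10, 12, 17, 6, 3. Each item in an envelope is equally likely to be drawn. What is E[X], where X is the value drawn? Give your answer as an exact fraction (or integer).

19/2

E[X | Envelope I] = (14 + 10 + 14 − 6 + 13)/5 = 9
E[X | Envelope II] = (10 + 12 + 17 + 6 + 3)/5 = 48/5
E[X] = (1/6)·9 + (5/6)·48/5 = 19/2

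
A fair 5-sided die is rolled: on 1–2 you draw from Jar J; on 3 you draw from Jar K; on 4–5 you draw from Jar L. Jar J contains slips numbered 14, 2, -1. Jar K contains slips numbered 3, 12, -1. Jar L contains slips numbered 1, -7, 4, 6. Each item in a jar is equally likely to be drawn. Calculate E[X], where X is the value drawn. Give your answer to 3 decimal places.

3.333

E[X | Jar J] = (14 + 2 − 1)/3 = 5
E[X | Jar K] = (3 + 12 − 1)/3 = 14/3
E[X | Jar L] = (1 − 7 + 4 + 6)/4 = 1
E[X] = (2/5)·5 + (1/5)·14/3 + (2/5)·1 = 10/3 ≈ 3.333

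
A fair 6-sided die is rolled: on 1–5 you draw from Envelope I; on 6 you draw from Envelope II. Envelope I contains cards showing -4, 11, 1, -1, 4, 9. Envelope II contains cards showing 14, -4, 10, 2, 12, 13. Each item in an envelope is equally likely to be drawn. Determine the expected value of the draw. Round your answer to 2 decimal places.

E[X | Envelope I] = (-4 + 11 + 1 − 1 + 4 + 9)/6 = 10/3
E[X | Envelope II] = (14 − 4 + 10 + 2 + 12 + 13)/6 = 47/6
E[X] = (5/6)·10/3 + (1/6)·47/6 = 49/12 ≈ 4.08

4.08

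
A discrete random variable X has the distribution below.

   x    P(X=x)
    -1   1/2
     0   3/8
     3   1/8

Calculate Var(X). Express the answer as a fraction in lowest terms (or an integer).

103/64

E[X] = (1/2)·(-1) + (3/8)·0 + (1/8)·3 = -1/8
E[X²] = (1/2)·1 + (3/8)·0 + (1/8)·9 = 13/8
Var(X) = 13/8 − (-1/8)² = 103/64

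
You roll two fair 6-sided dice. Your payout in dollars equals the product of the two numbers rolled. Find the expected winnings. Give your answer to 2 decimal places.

Distribution of the product of the two numbers rolled: 1 w.p. 1/36, 2 w.p. 1/18, 3 w.p. 1/18, 4 w.p. 1/12, 5 w.p. 1/18, 6 w.p. 1/9, …
E[payout] = (1/36)·1 + (1/18)·2 + (1/18)·3 + (1/12)·4 + (1/18)·5 + (1/9)·6 + (1/18)·8 + (1/36)·9 + (1/18)·10 + (1/9)·12 + (1/18)·15 + (1/36)·16 + (1/18)·18 + (1/18)·20 + (1/18)·24 + (1/36)·25 + (1/18)·30 + (1/36)·36 = 49/4
≈ $12.25

$12.25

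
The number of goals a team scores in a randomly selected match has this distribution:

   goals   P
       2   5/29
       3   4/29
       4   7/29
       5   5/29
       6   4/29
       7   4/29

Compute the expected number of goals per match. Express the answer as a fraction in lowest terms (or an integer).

127/29

E[X] = (5/29)·2 + (4/29)·3 + (7/29)·4 + (5/29)·5 + (4/29)·6 + (4/29)·7
     = 127/29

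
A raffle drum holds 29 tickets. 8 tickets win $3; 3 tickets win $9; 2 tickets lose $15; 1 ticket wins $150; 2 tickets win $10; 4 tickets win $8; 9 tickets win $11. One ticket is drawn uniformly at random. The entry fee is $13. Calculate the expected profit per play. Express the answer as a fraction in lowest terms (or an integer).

-55/29 dollars

E[payout] = (8/29)·3 + (3/29)·9 + (2/29)·(-15) + (1/29)·150 + (2/29)·10 + (4/29)·8 + (9/29)·11 = 322/29
Expected profit = 322/29 − 13 = -55/29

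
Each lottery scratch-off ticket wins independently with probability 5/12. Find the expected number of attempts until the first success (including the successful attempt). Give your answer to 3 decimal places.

For a geometric distribution, E[trials] = 1/p = 1/(5/12) = 12/5.
≈ 2.400

2.400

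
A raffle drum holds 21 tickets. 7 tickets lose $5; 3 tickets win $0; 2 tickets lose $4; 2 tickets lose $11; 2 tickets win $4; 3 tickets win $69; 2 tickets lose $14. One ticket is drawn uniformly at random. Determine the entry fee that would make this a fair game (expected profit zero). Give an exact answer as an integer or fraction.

E[payout] = (7/21)·(-5) + (3/21)·0 + (2/21)·(-4) + (2/21)·(-11) + (2/21)·4 + (3/21)·69 + (2/21)·(-14) = 122/21
Fair fee = E[payout] = 122/21

122/21 dollars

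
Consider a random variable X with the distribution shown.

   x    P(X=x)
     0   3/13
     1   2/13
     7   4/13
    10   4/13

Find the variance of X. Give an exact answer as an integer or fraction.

2874/169

E[X] = (3/13)·0 + (2/13)·1 + (4/13)·7 + (4/13)·10 = 70/13
E[X²] = (3/13)·0 + (2/13)·1 + (4/13)·49 + (4/13)·100 = 46
Var(X) = 46 − (70/13)² = 2874/169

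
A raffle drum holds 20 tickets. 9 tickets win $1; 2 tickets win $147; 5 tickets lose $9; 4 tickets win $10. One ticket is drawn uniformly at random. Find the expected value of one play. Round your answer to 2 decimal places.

E[payout] = (9/20)·1 + (2/20)·147 + (5/20)·(-9) + (4/20)·10 = 149/10
≈ $14.90

$14.90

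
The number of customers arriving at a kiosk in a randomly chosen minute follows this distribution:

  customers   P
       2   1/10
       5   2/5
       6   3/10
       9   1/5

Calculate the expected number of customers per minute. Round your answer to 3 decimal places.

5.800

E[X] = (1/10)·2 + (2/5)·5 + (3/10)·6 + (1/5)·9
     = 29/5 ≈ 5.800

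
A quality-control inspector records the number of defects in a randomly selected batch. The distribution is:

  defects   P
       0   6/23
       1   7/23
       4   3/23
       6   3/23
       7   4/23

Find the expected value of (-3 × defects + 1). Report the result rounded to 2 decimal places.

-7.48

E[-3x+1] = (6/23)·1 + (7/23)·(-2) + (3/23)·(-11) + (3/23)·(-17) + (4/23)·(-20)
     = -172/23 ≈ -7.48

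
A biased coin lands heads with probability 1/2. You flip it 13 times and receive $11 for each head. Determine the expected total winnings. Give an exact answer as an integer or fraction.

143/2 dollars

E[#heads] = 13·1/2 = 13/2 (linearity over flips).
E[winnings] = 11·13/2 = 143/2.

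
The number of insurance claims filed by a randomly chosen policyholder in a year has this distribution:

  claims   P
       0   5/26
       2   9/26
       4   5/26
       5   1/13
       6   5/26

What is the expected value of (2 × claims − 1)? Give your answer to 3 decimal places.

E[2x-1] = (5/26)·(-1) + (9/26)·3 + (5/26)·7 + (1/13)·9 + (5/26)·11
     = 5 ≈ 5.000

5.000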